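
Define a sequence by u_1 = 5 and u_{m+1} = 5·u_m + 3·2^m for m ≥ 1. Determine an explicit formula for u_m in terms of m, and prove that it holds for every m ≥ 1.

u_m = -2^m + 7·5^(m - 1)

Computing the first terms: u_1 = 5, u_2 = 31, u_3 = 167. This suggests u_m = -2^m + 7·5^(m - 1).
Base case (m = 1): the formula gives 5 = 5 = u_1.
Inductive step: assume the claim holds for m = k, so u_k = -2^k + 7·5^(k - 1).
Then u_{k+1} = 5·u_k + 3·2^k = 5·(-2^k + 7·5^(k - 1)) + 3·2^k = -2^(k + 1) + 7·5^k = -2^(k+1) + 7·5^((k+1) - 1),
which is the claimed formula at m = k+1.
By the principle of mathematical induction, the result holds for all m ≥ 1.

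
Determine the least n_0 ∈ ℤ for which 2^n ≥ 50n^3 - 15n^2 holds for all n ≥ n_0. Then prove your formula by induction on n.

n_0 = 19

At n = 18: 262144 < 286740, so the inequality fails and n_0 ≥ 19. We prove 2^n ≥ 50n^3 - 15n^2 for all n ≥ 19.
For the base case n = 19: 2^n = 524288 and 50n^3 - 15n^2 = 337535, so 524288 ≥ 337535.
Inductive step: suppose the statement holds for some m ≥ 19, so 2^m ≥ 50m^3 - 15m^2.
Then 2^(m + 1) = 2·(2^m) ≥ 2·(50m^3 - 15m^2).
Also, for m ≥ 19 we have 2·(50m^3 - 15m^2) ≥ 50(m+1)^3 - 15(m+1)^2, since 2·(50m^3 - 15m^2) − (50(m+1)^3 - 15(m+1)^2) = 50m^3 - 165m^2 - 120m - 35, which is nonnegative for all m ≥ 19.
Combining, 2^(m + 1) ≥ 50(m+1)^3 - 15(m+1)^2.
By induction, the statement is established for all n ≥ 19.
Hence the smallest such n_0 is 19.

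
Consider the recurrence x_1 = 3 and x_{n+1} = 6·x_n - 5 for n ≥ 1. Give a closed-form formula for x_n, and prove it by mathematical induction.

x_n = 2·6^(n - 1) + 1

Computing the first terms: x_1 = 3, x_2 = 13, x_3 = 73. This suggests x_n = 2·6^(n - 1) + 1.
When n = 1: the formula gives 3 = 3 = x_1.
Inductive step: assume the claim holds for n = r, so x_r = 2·6^(r - 1) + 1.
Then x_{r+1} = 6·x_r - 5 = 6·(2·6^(r - 1) + 1) - 5 = 2·6^r + 1 = 2·6^((r+1) - 1) + 1,
which is the claimed formula at n = r+1.
By the principle of mathematical induction, the result holds for all n ≥ 1.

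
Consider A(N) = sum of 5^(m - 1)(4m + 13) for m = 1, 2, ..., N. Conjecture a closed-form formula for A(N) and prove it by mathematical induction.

We claim A(N) = 5^N(N + 3) - 3 for all N ≥ 1.
Base case (N = 1): A(1) = 17, and the closed form gives 17. They agree.
Inductive step: suppose the statement holds for some m ≥ 1, so A(m) = 5^m(m + 3) - 3.
Then A(m+1) = A(m) + (5^m(4m + 17)) = (5^m(m + 3) - 3) + (5^m(4m + 17)).
Simplifying, A(m+1) = 5·5^m·m + 20·5^m - 3 = 5^(m+1)((m+1) + 3) - 3,
which is the closed form with N = m+1.
By induction, the statement is established for all N ≥ 1.

A(N) = 5^N(N + 3) - 3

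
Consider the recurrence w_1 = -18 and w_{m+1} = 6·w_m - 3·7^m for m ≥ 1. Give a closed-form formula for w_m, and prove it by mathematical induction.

Computing the first terms: w_1 = -18, w_2 = -129, w_3 = -921. This suggests w_m = 3·6^(m - 1) - 3·7^m.
When m = 1: the formula gives -18 = -18 = w_1.
Inductive step: assume the claim holds for m = k, so w_k = 3·6^(k - 1) - 3·7^k.
Then w_{k+1} = 6·w_k - 3·7^k = 6·(3·6^(k - 1) - 3·7^k) - 3·7^k = 3·6^k - 3·7^(k + 1) = 3·6^((k+1) - 1) - 3·7^(k+1),
which is the claimed formula at m = k+1.
Hence, by induction on m, the claim holds for every m ≥ 1.

w_m = 3·6^(m - 1) - 3·7^m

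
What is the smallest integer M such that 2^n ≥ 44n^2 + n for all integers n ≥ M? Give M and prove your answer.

At n = 12: 4096 < 6348, so the inequality fails and M ≥ 13. We prove 2^n ≥ 44n^2 + n for all n ≥ 13.
Base step (n = 13): 2^n = 8192 and 44n^2 + n = 7449, so 8192 ≥ 7449.
Inductive step: suppose the statement holds for some k ≥ 13, so 2^k ≥ 44k^2 + k.
Then 2^(k + 1) = 2·(2^k) ≥ 2·(44k^2 + k).
Also, for k ≥ 13 we have 2·(44k^2 + k) ≥ 44(k+1)^2 + (k+1), since 2·(44k^2 + k) − (44(k+1)^2 + (k+1)) = 44k^2 - 87k - 45, which is nonnegative for all k ≥ 13.
Combining, 2^(k + 1) ≥ 44(k+1)^2 + (k+1).
This completes the induction.
Hence the smallest such M is 13.

M = 13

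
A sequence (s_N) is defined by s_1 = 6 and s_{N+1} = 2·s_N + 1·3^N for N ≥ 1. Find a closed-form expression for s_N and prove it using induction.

s_N = 3·2^(N - 1) + 3^N

Computing the first terms: s_1 = 6, s_2 = 15, s_3 = 39. This suggests s_N = 3·2^(N - 1) + 3^N.
When N = 1: the formula gives 6 = 6 = s_1.
Inductive step: assume the claim holds for N = r, so s_r = 3·2^(r - 1) + 3^r.
Then s_{r+1} = 2·s_r + 1·3^r = 2·(3·2^(r - 1) + 3^r) + 1·3^r = 3·2^r + 3^(r + 1) = 3·2^((r+1) - 1) + 3^(r+1),
which is the claimed formula at N = r+1.
This completes the induction.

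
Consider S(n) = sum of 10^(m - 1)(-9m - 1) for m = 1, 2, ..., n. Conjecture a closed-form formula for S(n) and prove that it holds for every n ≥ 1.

We claim S(n) = -10^n·n for all n ≥ 1.
Base step (n = 1): S(1) = -10, and the closed form gives -10. They agree.
Suppose the result is true for n = m, so S(m) = -10^m·m.
Then S(m+1) = S(m) + (10^m(-9m - 10)) = (-10^m·m) + (10^m(-9m - 10)).
Simplifying, S(m+1) = 10^(m + 1)(-m - 1) = -10^(m+1)·(m+1),
which is the closed form with n = m+1.
This completes the induction.

S(n) = -10^n·n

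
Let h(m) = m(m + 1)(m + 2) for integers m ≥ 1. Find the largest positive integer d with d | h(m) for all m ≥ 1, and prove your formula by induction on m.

d = 6

Computing the first values: h(1) = 6 and h(2) = 24; gcd(6, 24) = 6, so d ≤ 6.
We prove 6 | m(m + 1)(m + 2) for all m ≥ 1 by induction on m.
For the base case m = 1: h(1) = 6 = 6·(1), so 6 | h(1).
For the inductive step, assume it holds for an arbitrary i ≥ 1, i.e. 6 | h(i). Then
h(i+1) − h(i) = (i+1)·(i+2)·(i+3) − i·(i+1)·(i+2) = (i+1)·(i+2)·[(i+3) − i] = 3·(i+1)·(i+2). The product of 2 consecutive integers is divisible by (2)! = 2, so h(i+1) − h(i) is divisible by 3·2 = 6. By the inductive hypothesis 6 | h(i), hence 6 | h(i+1).
This completes the induction.
Therefore the largest such d is 6.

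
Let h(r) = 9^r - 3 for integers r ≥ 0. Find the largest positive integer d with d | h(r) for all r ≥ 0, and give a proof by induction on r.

Computing the first values: h(0) = -2 and h(1) = 6; gcd(-2, 6) = 2, so d ≤ 2.
We prove 2 | 9^r - 3 for all r ≥ 0 by induction on r.
When r = 0: h(0) = -2 = 2·(-1), so 2 | h(0).
Inductive step: suppose the statement holds for some k ≥ 0, i.e. 2 | h(k). Then
h(k+1) = 9^(k+1) - 3 = 9·(9^k - 3) + 24 = 9·h(k) + 24. The first term is divisible by 2 by the inductive hypothesis, and 24 is divisible by 2. Hence 2 | h(k+1).
By the principle of mathematical induction, the result holds for all r ≥ 0.
Therefore the largest such d is 2.

d = 2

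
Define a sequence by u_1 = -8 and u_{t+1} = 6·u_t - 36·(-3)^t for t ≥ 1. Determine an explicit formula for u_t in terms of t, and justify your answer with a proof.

Computing the first terms: u_1 = -8, u_2 = 60, u_3 = 36. This suggests u_t = 4(-3)^t + 4·6^(t - 1).
For the base case t = 1: the formula gives -8 = -8 = u_1.
Inductive step: suppose the statement holds for some k ≥ 1, so u_k = 4(-3)^k + 4·6^(k - 1).
Then u_{k+1} = 6·u_k - 36·(-3)^k = 6·(4(-3)^k + 4·6^(k - 1)) - 36·(-3)^k = 4(-3)^(k + 1) + 4·6^k = 4(-3)^(k+1) + 4·6^((k+1) - 1),
which is the claimed formula at t = k+1.
Hence, by induction on t, the claim holds for every t ≥ 1.

u_t = 4(-3)^t + 4·6^(t - 1)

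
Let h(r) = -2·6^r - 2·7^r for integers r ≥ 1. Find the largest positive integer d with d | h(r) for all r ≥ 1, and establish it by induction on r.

d = 2

Computing the first values: h(1) = -26 and h(2) = -170; gcd(-26, -170) = 2, so d ≤ 2.
We prove 2 | -2·6^r - 2·7^r for all r ≥ 1 by induction on r.
Base case (r = 1): h(1) = -26 = 2·(-13), so 2 | h(1).
Suppose the result is true for r = k, i.e. 2 | h(k). Then
h(k+1) − 7·h(k) = (-2·6^(k+1) - 2·7^(k+1)) − 7·(-2·6^k - 2·7^k) = (-2)·6^k·(6 − 7) = (2)·6^k. Since 2 | h(k) by the inductive hypothesis, 2 | 7·h(k); and 2 | 2 since 2 = 2·1. Therefore 2 | h(k+1).
Hence, by induction on r, the claim holds for every r ≥ 1.
Therefore the largest such d is 2.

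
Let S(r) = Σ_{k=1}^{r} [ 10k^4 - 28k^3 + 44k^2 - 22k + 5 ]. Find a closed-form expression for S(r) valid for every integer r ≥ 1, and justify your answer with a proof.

We claim S(r) = r(2r^4 - 2r^3 + 4r^2 + 4r + 1) for all r ≥ 1.
For the base case r = 1: S(1) = 9, and the closed form gives 9. They agree.
Inductive step: suppose the statement holds for some k ≥ 1, so S(k) = k(2k^4 - 2k^3 + 4k^2 + 4k + 1).
Then S(k+1) = S(k) + (10k^4 + 12k^3 + 20k^2 + 22k + 9) = (k(2k^4 - 2k^3 + 4k^2 + 4k + 1)) + (10k^4 + 12k^3 + 20k^2 + 22k + 9).
Simplifying, S(k+1) = (k + 1)(2k^4 + 6k^3 + 10k^2 + 14k + 9) = (k+1)(2(k+1)^4 - 2(k+1)^3 + 4(k+1)^2 + 4(k+1) + 1),
which is the closed form with r = k+1.
By the principle of mathematical induction, the result holds for all r ≥ 1.

S(r) = r(2r^4 - 2r^3 + 4r^2 + 4r + 1)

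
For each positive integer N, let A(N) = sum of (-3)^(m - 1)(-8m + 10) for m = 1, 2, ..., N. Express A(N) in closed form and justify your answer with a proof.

A(N) = 2(-3)^N(N - 1) + 2

We claim A(N) = 2(-3)^N(N - 1) + 2 for all N ≥ 1.
For the base case N = 1: A(1) = 2, and the closed form gives 2. They agree.
Inductive step: suppose the statement holds for some m ≥ 1, so A(m) = 2(-3)^m(m - 1) + 2.
Then A(m+1) = A(m) + ((-3)^m(-8m + 2)) = (2(-3)^m(m - 1) + 2) + ((-3)^m(-8m + 2)).
Simplifying, A(m+1) = -6(-3)^m·m + 2 = 2(-3)^(m+1)((m+1) - 1) + 2,
which is the closed form with N = m+1.
By induction, the statement is established for all N ≥ 1.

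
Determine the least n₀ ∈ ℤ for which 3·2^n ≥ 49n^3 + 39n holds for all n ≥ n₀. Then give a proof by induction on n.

At n = 16: 196608 < 201328, so the inequality fails and n₀ ≥ 17. We prove 3·2^n ≥ 49n^3 + 39n for all n ≥ 17.
Base case (n = 17): 3·2^n = 393216 and 49n^3 + 39n = 241400, so 393216 ≥ 241400.
Inductive step: assume the claim holds for n = j, so 3·2^j ≥ 49j^3 + 39j.
Then 3·2^(j + 1) = 2·(3·2^j) ≥ 2·(49j^3 + 39j).
Also, for j ≥ 17 we have 2·(49j^3 + 39j) ≥ 49(j+1)^3 + 39(j+1), since 2·(49j^3 + 39j) − (49(j+1)^3 + 39(j+1)) = 49j^3 - 147j^2 - 108j - 88, which is nonnegative for all j ≥ 17.
Combining, 3·2^(j + 1) ≥ 49(j+1)^3 + 39(j+1).
This completes the induction.
Hence the smallest such n₀ is 17.

n₀ = 17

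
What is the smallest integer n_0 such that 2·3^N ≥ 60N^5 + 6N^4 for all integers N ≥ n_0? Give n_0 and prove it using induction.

At N = 15: 28697814 < 45866250, so the inequality fails and n_0 ≥ 16. We prove 2·3^N ≥ 60N^5 + 6N^4 for all N ≥ 16.
For the base case N = 16: 2·3^N = 86093442 and 60N^5 + 6N^4 = 63307776, so 86093442 ≥ 63307776.
Inductive step: suppose the statement holds for some p ≥ 16, so 2·3^p ≥ 60p^5 + 6p^4.
Then 2·3^(p + 1) = 3·(2·3^p) ≥ 3·(60p^5 + 6p^4).
Also, for p ≥ 16 we have 3·(60p^5 + 6p^4) ≥ 60(p+1)^5 + 6(p+1)^4, since 3·(60p^5 + 6p^4) − (60(p+1)^5 + 6(p+1)^4) = 120p^5 - 288p^4 - 624p^3 - 636p^2 - 324p - 66, which is nonnegative for all p ≥ 16.
Combining, 2·3^(p + 1) ≥ 60(p+1)^5 + 6(p+1)^4.
Hence, by induction on N, the claim holds for every N ≥ 16.
Hence the smallest such n_0 is 16.

n_0 = 16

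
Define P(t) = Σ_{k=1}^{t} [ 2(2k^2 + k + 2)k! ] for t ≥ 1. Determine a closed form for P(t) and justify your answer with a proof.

We claim P(t) = (4t + 2)(t + 1)! - 2 for all t ≥ 1.
Base step (t = 1): P(1) = 10, and the closed form gives 10. They agree.
Inductive step: suppose the statement holds for some k ≥ 1, so P(k) = (4k + 2)(k + 1)! - 2.
Then P(k+1) = P(k) + (2(2k^2 + 5k + 5)(k + 1)!) = ((4k + 2)(k + 1)! - 2) + (2(2k^2 + 5k + 5)(k + 1)!).
Simplifying, P(k+1) = (4(k+1) + 2)((k+1) + 1)! - 2,
which is the closed form with t = k+1.
By the principle of mathematical induction, the result holds for all t ≥ 1.

P(t) = (4t + 2)(t + 1)! - 2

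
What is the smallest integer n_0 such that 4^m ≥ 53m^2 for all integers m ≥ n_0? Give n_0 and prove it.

n_0 = 6

At m = 5: 1024 < 1325, so the inequality fails and n_0 ≥ 6. We prove 4^m ≥ 53m^2 for all m ≥ 6.
When m = 6: 4^m = 4096 and 53m^2 = 1908, so 4096 ≥ 1908.
Inductive step: assume the claim holds for m = k, so 4^k ≥ 53k^2.
Then 4^(k + 1) = 4·(4^k) ≥ 4·(53k^2).
Also, for k ≥ 6 we have 4·(53k^2) ≥ 53(k+1)^2, since 4 ≥ (1 + 1/k)^2 for all k ≥ 6.
Combining, 4^(k + 1) ≥ 53(k+1)^2.
Hence, by induction on m, the claim holds for every m ≥ 6.
Hence the smallest such n_0 is 6.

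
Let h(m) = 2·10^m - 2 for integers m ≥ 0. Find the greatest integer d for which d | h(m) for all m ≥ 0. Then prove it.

d = 18

Computing the first values: h(0) = 0 and h(1) = 18; gcd(0, 18) = 18, so d ≤ 18.
We prove 18 | 2·10^m - 2 for all m ≥ 0 by induction on m.
When m = 0: h(0) = 0 = 18·(0), so 18 | h(0).
For the inductive step, assume it holds for an arbitrary k ≥ 0, i.e. 18 | h(k). Then
h(k+1) = 2·10^(k+1) - 2 = 10·(2·10^k - 2) + 18 = 10·h(k) + 18. The first term is divisible by 18 by the inductive hypothesis, and 18 is divisible by 18. Hence 18 | h(k+1).
This completes the induction.
Therefore the largest such d is 18.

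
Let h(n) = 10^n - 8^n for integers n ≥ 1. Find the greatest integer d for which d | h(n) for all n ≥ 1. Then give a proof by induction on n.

Computing the first values: h(1) = 2 and h(2) = 36; gcd(2, 36) = 2, so d ≤ 2.
We prove 2 | 10^n - 8^n for all n ≥ 1 by induction on n.
Base step (n = 1): h(1) = 2 = 2·(1), so 2 | h(1).
Inductive step: suppose the statement holds for some p ≥ 1, i.e. 2 | h(p). Then
10^{p+1} − 8^{p+1} = 10·10^p − 8·8^p = 10·(10^p − 8^p) + (2)·8^p. The first term is divisible by 2 by the inductive hypothesis, and the second term (2)·8^p is divisible by 2 since 2 | 2. Hence 2 | h(p+1).
This completes the induction.
Therefore the largest such d is 2.

d = 2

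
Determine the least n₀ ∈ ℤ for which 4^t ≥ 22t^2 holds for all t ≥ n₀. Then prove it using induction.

At t = 4: 256 < 352, so the inequality fails and n₀ ≥ 5. We prove 4^t ≥ 22t^2 for all t ≥ 5.
Base step (t = 5): 4^t = 1024 and 22t^2 = 550, so 1024 ≥ 550.
Suppose the result is true for t = i, so 4^i ≥ 22i^2.
Then 4^(i + 1) = 4·(4^i) ≥ 4·(22i^2).
Also, for i ≥ 5 we have 4·(22i^2) ≥ 22(i+1)^2, since 4 ≥ (1 + 1/i)^2 for all i ≥ 5.
Combining, 4^(i + 1) ≥ 22(i+1)^2.
This completes the induction.
Hence the smallest such n₀ is 5.

n₀ = 5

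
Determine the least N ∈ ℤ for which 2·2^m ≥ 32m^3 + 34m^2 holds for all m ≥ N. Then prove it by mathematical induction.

N = 17

At m = 16: 131072 < 139776, so the inequality fails and N ≥ 17. We prove 2·2^m ≥ 32m^3 + 34m^2 for all m ≥ 17.
When m = 17: 2·2^m = 262144 and 32m^3 + 34m^2 = 167042, so 262144 ≥ 167042.
For the inductive step, assume it holds for an arbitrary p ≥ 17, so 2·2^p ≥ 32p^3 + 34p^2.
Then 2·2^(p + 1) = 2·(2·2^p) ≥ 2·(32p^3 + 34p^2).
Also, for p ≥ 17 we have 2·(32p^3 + 34p^2) ≥ 32(p+1)^3 + 34(p+1)^2, since 2·(32p^3 + 34p^2) − (32(p+1)^3 + 34(p+1)^2) = 32p^3 - 62p^2 - 164p - 66, which is nonnegative for all p ≥ 17.
Combining, 2·2^(p + 1) ≥ 32(p+1)^3 + 34(p+1)^2.
By the principle of mathematical induction, the result holds for all m ≥ 17.
Hence the smallest such N is 17.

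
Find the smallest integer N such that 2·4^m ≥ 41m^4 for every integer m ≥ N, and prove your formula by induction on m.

N = 9

At m = 8: 131072 < 167936, so the inequality fails and N ≥ 9. We prove 2·4^m ≥ 41m^4 for all m ≥ 9.
When m = 9: 2·4^m = 524288 and 41m^4 = 269001, so 524288 ≥ 269001.
For the inductive step, assume it holds for an arbitrary j ≥ 9, so 2·4^j ≥ 41j^4.
Then 2·4^(j + 1) = 4·(2·4^j) ≥ 4·(41j^4).
Also, for j ≥ 9 we have 4·(41j^4) ≥ 41(j+1)^4, since 4 ≥ (1 + 1/j)^4 for all j ≥ 9.
Combining, 2·4^(j + 1) ≥ 41(j+1)^4.
This completes the induction.
Hence the smallest such N is 9.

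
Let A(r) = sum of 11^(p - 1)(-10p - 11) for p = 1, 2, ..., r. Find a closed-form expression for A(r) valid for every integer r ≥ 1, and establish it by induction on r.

A(r) = -11^r(r + 1) + 1

We claim A(r) = -11^r(r + 1) + 1 for all r ≥ 1.
Base case (r = 1): A(1) = -21, and the closed form gives -21. They agree.
Inductive step: suppose the statement holds for some p ≥ 1, so A(p) = -11^p(p + 1) + 1.
Then A(p+1) = A(p) + (11^p(-10p - 21)) = (-11^p(p + 1) + 1) + (11^p(-10p - 21)).
Simplifying, A(p+1) = -11·11^p·p - 22·11^p + 1 = -11^(p+1)((p+1) + 1) + 1,
which is the closed form with r = p+1.
This completes the induction.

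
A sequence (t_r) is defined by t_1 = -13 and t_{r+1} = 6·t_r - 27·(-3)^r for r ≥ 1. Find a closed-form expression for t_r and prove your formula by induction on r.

Computing the first terms: t_1 = -13, t_2 = 3, t_3 = -225. This suggests t_r = -(-3)^(r + 1) - 4·6^(r - 1).
When r = 1: the formula gives -13 = -13 = t_1.
Inductive step: assume the claim holds for r = i, so t_i = -(-3)^(i + 1) - 4·6^(i - 1).
Then t_{i+1} = 6·t_i - 27·(-3)^i = 6·(-(-3)^(i + 1) - 4·6^(i - 1)) - 27·(-3)^i = -(-3)^(i + 2) - 4·6^i = -(-3)^((i+1) + 1) - 4·6^((i+1) - 1),
which is the claimed formula at r = i+1.
This completes the induction.

t_r = -(-3)^(r + 1) - 4·6^(r - 1)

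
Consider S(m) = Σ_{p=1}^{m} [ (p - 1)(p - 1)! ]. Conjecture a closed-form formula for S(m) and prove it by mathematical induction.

S(m) = m! - 1

We claim S(m) = m! - 1 for all m ≥ 1.
When m = 1: S(1) = 0, and the closed form gives 0. They agree.
For the inductive step, assume it holds for an arbitrary p ≥ 1, so S(p) = p! - 1.
Then S(p+1) = S(p) + (p·p!) = (p! - 1) + (p·p!).
Simplifying, S(p+1) = (p+1)! - 1,
which is the closed form with m = p+1.
By induction, the statement is established for all m ≥ 1.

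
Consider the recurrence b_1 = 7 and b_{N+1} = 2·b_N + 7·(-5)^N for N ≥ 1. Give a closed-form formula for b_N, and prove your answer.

b_N = -(-5)^N + 2^N

Computing the first terms: b_1 = 7, b_2 = -21, b_3 = 133. This suggests b_N = -(-5)^N + 2^N.
Base case (N = 1): the formula gives 7 = 7 = b_1.
Inductive step: suppose the statement holds for some k ≥ 1, so b_k = -(-5)^k + 2^k.
Then b_{k+1} = 2·b_k + 7·(-5)^k = 2·(-(-5)^k + 2^k) + 7·(-5)^k = -(-5)^(k + 1) + 2^(k + 1),
which is the claimed formula at N = k+1.
Hence, by induction on N, the claim holds for every N ≥ 1.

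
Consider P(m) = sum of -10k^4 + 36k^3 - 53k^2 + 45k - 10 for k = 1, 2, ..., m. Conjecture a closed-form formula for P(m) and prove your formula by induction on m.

We claim P(m) = -m(2m^4 - 4m^3 + 3m^2 - 5m - 4) for all m ≥ 1.
Base step (m = 1): P(1) = 8, and the closed form gives 8. They agree.
For the inductive step, assume it holds for an arbitrary k ≥ 1, so P(k) = k(-2k^4 + 4k^3 - 3k^2 + 5k + 4).
Then P(k+1) = P(k) + (-10k^4 - 4k^3 - 5k^2 + 7k + 8) = (k(-2k^4 + 4k^3 - 3k^2 + 5k + 4)) + (-10k^4 - 4k^3 - 5k^2 + 7k + 8).
Simplifying, P(k+1) = -(k + 1)(2k^4 + 4k^3 + 3k^2 - 3k - 8) = -(k+1)(2(k+1)^4 - 4(k+1)^3 + 3(k+1)^2 - 5(k+1) - 4),
which is the closed form with m = k+1.
This completes the induction.

P(m) = -m(2m^4 - 4m^3 + 3m^2 - 5m - 4)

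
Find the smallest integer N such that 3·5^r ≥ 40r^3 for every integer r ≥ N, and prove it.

At r = 4: 1875 < 2560, so the inequality fails and N ≥ 5. We prove 3·5^r ≥ 40r^3 for all r ≥ 5.
Base step (r = 5): 3·5^r = 9375 and 40r^3 = 5000, so 9375 ≥ 5000.
Suppose the result is true for r = m, so 3·5^m ≥ 40m^3.
Then 3·5^(m + 1) = 5·(3·5^m) ≥ 5·(40m^3).
Also, for m ≥ 5 we have 5·(40m^3) ≥ 40(m+1)^3, since 5 ≥ (1 + 1/m)^3 for all m ≥ 5.
Combining, 3·5^(m + 1) ≥ 40(m+1)^3.
This completes the induction.
Hence the smallest such N is 5.

N = 5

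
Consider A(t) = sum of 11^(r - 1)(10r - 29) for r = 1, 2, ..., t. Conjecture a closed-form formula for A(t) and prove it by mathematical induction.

We claim A(t) = 11^t(t - 3) + 3 for all t ≥ 1.
For the base case t = 1: A(1) = -19, and the closed form gives -19. They agree.
Suppose the result is true for t = r, so A(r) = 11^r(r - 3) + 3.
Then A(r+1) = A(r) + (11^r(10r - 19)) = (11^r(r - 3) + 3) + (11^r(10r - 19)).
Simplifying, A(r+1) = 11·11^r·r - 22·11^r + 3 = 11^(r+1)((r+1) - 3) + 3,
which is the closed form with t = r+1.
By induction, the statement is established for all t ≥ 1.

A(t) = 11^t(t - 3) + 3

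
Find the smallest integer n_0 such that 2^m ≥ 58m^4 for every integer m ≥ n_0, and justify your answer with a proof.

At m = 24: 16777216 < 19243008, so the inequality fails and n_0 ≥ 25. We prove 2^m ≥ 58m^4 for all m ≥ 25.
For the base case m = 25: 2^m = 33554432 and 58m^4 = 22656250, so 33554432 ≥ 22656250.
Inductive step: suppose the statement holds for some i ≥ 25, so 2^i ≥ 58i^4.
Then 2^(i + 1) = 2·(2^i) ≥ 2·(58i^4).
Also, for i ≥ 25 we have 2·(58i^4) ≥ 58(i+1)^4, since 2 ≥ (1 + 1/i)^4 for all i ≥ 25.
Combining, 2^(i + 1) ≥ 58(i+1)^4.
By induction, the statement is established for all m ≥ 25.
Hence the smallest such n_0 is 25.

n_0 = 25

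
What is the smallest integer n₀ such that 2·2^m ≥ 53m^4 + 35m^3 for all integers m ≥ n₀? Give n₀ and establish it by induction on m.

n₀ = 23

At m = 22: 8388608 < 12788248, so the inequality fails and n₀ ≥ 23. We prove 2·2^m ≥ 53m^4 + 35m^3 for all m ≥ 23.
Base step (m = 23): 2·2^m = 16777216 and 53m^4 + 35m^3 = 15257418, so 16777216 ≥ 15257418.
Inductive step: suppose the statement holds for some r ≥ 23, so 2·2^r ≥ 53r^4 + 35r^3.
Then 2·2^(r + 1) = 2·(2·2^r) ≥ 2·(53r^4 + 35r^3).
Also, for r ≥ 23 we have 2·(53r^4 + 35r^3) ≥ 53(r+1)^4 + 35(r+1)^3, since 2·(53r^4 + 35r^3) − (53(r+1)^4 + 35(r+1)^3) = 53r^4 - 177r^3 - 423r^2 - 317r - 88, which is nonnegative for all r ≥ 23.
Combining, 2·2^(r + 1) ≥ 53(r+1)^4 + 35(r+1)^3.
By induction, the statement is established for all m ≥ 23.
Hence the smallest such n₀ is 23.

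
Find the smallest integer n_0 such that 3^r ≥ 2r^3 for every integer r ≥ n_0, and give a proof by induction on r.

n_0 = 6

At r = 5: 243 < 250, so the inequality fails and n_0 ≥ 6. We prove 3^r ≥ 2r^3 for all r ≥ 6.
Base case (r = 6): 3^r = 729 and 2r^3 = 432, so 729 ≥ 432.
For the inductive step, assume it holds for an arbitrary k ≥ 6, so 3^k ≥ 2k^3.
Then 3^(k + 1) = 3·(3^k) ≥ 3·(2k^3).
Also, for k ≥ 6 we have 3·(2k^3) ≥ 2(k+1)^3, since 3 ≥ (1 + 1/k)^3 for all k ≥ 6.
Combining, 3^(k + 1) ≥ 2(k+1)^3.
This completes the induction.
Hence the smallest such n_0 is 6.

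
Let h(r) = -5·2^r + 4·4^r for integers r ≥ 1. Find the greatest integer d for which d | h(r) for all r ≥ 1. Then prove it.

Computing the first values: h(1) = 6 and h(2) = 44; gcd(6, 44) = 2, so d ≤ 2.
We prove 2 | -5·2^r + 4·4^r for all r ≥ 1 by induction on r.
When r = 1: h(1) = 6 = 2·(3), so 2 | h(1).
Inductive step: assume the claim holds for r = j, i.e. 2 | h(j). Then
h(j+1) − 4·h(j) = (-5·2^(j+1) + 4·4^(j+1)) − 4·(-5·2^j + 4·4^j) = (-5)·2^j·(2 − 4) = (10)·2^j. Since 2 | h(j) by the inductive hypothesis, 2 | 4·h(j); and 2 | 10 since 10 = 2·5. Therefore 2 | h(j+1).
By induction, the statement is established for all r ≥ 1.
Therefore the largest such d is 2.

d = 2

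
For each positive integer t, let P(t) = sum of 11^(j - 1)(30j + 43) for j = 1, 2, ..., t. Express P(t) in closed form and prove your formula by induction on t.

We claim P(t) = 11^t(3t + 4) - 4 for all t ≥ 1.
Base step (t = 1): P(1) = 73, and the closed form gives 73. They agree.
For the inductive step, assume it holds for an arbitrary j ≥ 1, so P(j) = 11^j(3j + 4) - 4.
Then P(j+1) = P(j) + (11^j(30j + 73)) = (11^j(3j + 4) - 4) + (11^j(30j + 73)).
Simplifying, P(j+1) = 33·11^j·j + 77·11^j - 4 = 11^(j+1)(3(j+1) + 4) - 4,
which is the closed form with t = j+1.
Hence, by induction on t, the claim holds for every t ≥ 1.

P(t) = 11^t(3t + 4) - 4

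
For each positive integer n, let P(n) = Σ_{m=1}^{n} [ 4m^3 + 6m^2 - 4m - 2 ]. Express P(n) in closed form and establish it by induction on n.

P(n) = n(n + 3)(n^2 + n - 1)

We claim P(n) = n(n + 3)(n^2 + n - 1) for all n ≥ 1.
For the base case n = 1: P(1) = 4, and the closed form gives 4. They agree.
For the inductive step, assume it holds for an arbitrary m ≥ 1, so P(m) = m(m^3 + 4m^2 + 2m - 3).
Then P(m+1) = P(m) + (4m^3 + 18m^2 + 20m + 4) = (m(m^3 + 4m^2 + 2m - 3)) + (4m^3 + 18m^2 + 20m + 4).
Simplifying, P(m+1) = (m + 1)(m + 4)(m^2 + 3m + 1) = (m+1)((m+1) + 3)((m+1)^2 + (m+1) - 1),
which is the closed form with n = m+1.
By the principle of mathematical induction, the result holds for all n ≥ 1.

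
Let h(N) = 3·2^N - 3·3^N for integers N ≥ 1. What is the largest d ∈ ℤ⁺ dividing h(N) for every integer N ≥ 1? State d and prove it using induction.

Computing the first values: h(1) = -3 and h(2) = -15; gcd(-3, -15) = 3, so d ≤ 3.
We prove 3 | 3·2^N - 3·3^N for all N ≥ 1 by induction on N.
When N = 1: h(1) = -3 = 3·(-1), so 3 | h(1).
Inductive step: assume the claim holds for N = m, i.e. 3 | h(m). Then
h(m+1) − 3·h(m) = (3·2^(m+1) - 3·3^(m+1)) − 3·(3·2^m - 3·3^m) = (3)·2^m·(2 − 3) = (-3)·2^m. Since 3 | h(m) by the inductive hypothesis, 3 | 3·h(m); and 3 | -3 since -3 = 3·-1. Therefore 3 | h(m+1).
Hence, by induction on N, the claim holds for every N ≥ 1.
Therefore the largest such d is 3.

d = 3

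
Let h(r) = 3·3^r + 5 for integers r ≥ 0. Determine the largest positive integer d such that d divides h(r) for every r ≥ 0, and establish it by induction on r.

Computing the first values: h(0) = 8 and h(1) = 14; gcd(8, 14) = 2, so d ≤ 2.
We prove 2 | 3·3^r + 5 for all r ≥ 0 by induction on r.
Base case (r = 0): h(0) = 8 = 2·(4), so 2 | h(0).
Inductive step: suppose the statement holds for some m ≥ 0, i.e. 2 | h(m). Then
h(m+1) = 3·3^(m+1) + 5 = 3·(3·3^m + 5) - 10 = 3·h(m) - 10. The first term is divisible by 2 by the inductive hypothesis, and -10 is divisible by 2. Hence 2 | h(m+1).
This completes the induction.
Therefore the largest such d is 2.

d = 2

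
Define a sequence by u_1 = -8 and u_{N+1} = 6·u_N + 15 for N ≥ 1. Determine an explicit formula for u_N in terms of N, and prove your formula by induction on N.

Computing the first terms: u_1 = -8, u_2 = -33, u_3 = -183. This suggests u_N = -5·6^(N - 1) - 3.
For the base case N = 1: the formula gives -8 = -8 = u_1.
Inductive step: assume the claim holds for N = p, so u_p = -5·6^(p - 1) - 3.
Then u_{p+1} = 6·u_p + 15 = 6·(-5·6^(p - 1) - 3) + 15 = -5·6^p - 3 = -5·6^((p+1) - 1) - 3,
which is the claimed formula at N = p+1.
By induction, the statement is established for all N ≥ 1.

u_N = -5·6^(N - 1) - 3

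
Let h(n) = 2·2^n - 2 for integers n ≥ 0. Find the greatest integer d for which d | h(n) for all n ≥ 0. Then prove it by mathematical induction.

Computing the first values: h(0) = 0 and h(1) = 2; gcd(0, 2) = 2, so d ≤ 2.
We prove 2 | 2·2^n - 2 for all n ≥ 0 by induction on n.
Base case (n = 0): h(0) = 0 = 2·(0), so 2 | h(0).
Suppose the result is true for n = p, i.e. 2 | h(p). Then
h(p+1) = 2·2^(p+1) - 2 = 2·(2·2^p - 2) + 2 = 2·h(p) + 2. The first term is divisible by 2 by the inductive hypothesis, and 2 is divisible by 2. Hence 2 | h(p+1).
By induction, the statement is established for all n ≥ 0.
Therefore the largest such d is 2.

d = 2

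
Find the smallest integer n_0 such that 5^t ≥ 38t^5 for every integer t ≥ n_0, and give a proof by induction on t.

At t = 9: 1953125 < 2243862, so the inequality fails and n_0 ≥ 10. We prove 5^t ≥ 38t^5 for all t ≥ 10.
Base case (t = 10): 5^t = 9765625 and 38t^5 = 3800000, so 9765625 ≥ 3800000.
Suppose the result is true for t = p, so 5^p ≥ 38p^5.
Then 5^(p + 1) = 5·(5^p) ≥ 5·(38p^5).
Also, for p ≥ 10 we have 5·(38p^5) ≥ 38(p+1)^5, since 5 ≥ (1 + 1/p)^5 for all p ≥ 10.
Combining, 5^(p + 1) ≥ 38(p+1)^5.
By the principle of mathematical induction, the result holds for all t ≥ 10.
Hence the smallest such n_0 is 10.

n_0 = 10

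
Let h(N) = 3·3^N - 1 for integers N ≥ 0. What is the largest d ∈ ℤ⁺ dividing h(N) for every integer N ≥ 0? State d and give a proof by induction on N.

Computing the first values: h(0) = 2 and h(1) = 8; gcd(2, 8) = 2, so d ≤ 2.
We prove 2 | 3·3^N - 1 for all N ≥ 0 by induction on N.
Base step (N = 0): h(0) = 2 = 2·(1), so 2 | h(0).
For the inductive step, assume it holds for an arbitrary p ≥ 0, i.e. 2 | h(p). Then
h(p+1) = 3·3^(p+1) - 1 = 3·(3·3^p - 1) + 2 = 3·h(p) + 2. The first term is divisible by 2 by the inductive hypothesis, and 2 is divisible by 2. Hence 2 | h(p+1).
Hence, by induction on N, the claim holds for every N ≥ 0.
Therefore the largest such d is 2.

d = 2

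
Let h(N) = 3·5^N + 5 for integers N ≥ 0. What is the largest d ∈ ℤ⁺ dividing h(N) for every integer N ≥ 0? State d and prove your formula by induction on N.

d = 4

Computing the first values: h(0) = 8 and h(1) = 20; gcd(8, 20) = 4, so d ≤ 4.
We prove 4 | 3·5^N + 5 for all N ≥ 0 by induction on N.
When N = 0: h(0) = 8 = 4·(2), so 4 | h(0).
Inductive step: suppose the statement holds for some p ≥ 0, i.e. 4 | h(p). Then
h(p+1) = 3·5^(p+1) + 5 = 5·(3·5^p + 5) - 20 = 5·h(p) - 20. The first term is divisible by 4 by the inductive hypothesis, and -20 is divisible by 4. Hence 4 | h(p+1).
Hence, by induction on N, the claim holds for every N ≥ 0.
Therefore the largest such d is 4.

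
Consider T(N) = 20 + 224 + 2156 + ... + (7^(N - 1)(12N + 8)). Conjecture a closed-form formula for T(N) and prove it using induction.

We claim T(N) = 7^N(2N + 1) - 1 for all N ≥ 1.
When N = 1: T(1) = 20, and the closed form gives 20. They agree.
For the inductive step, assume it holds for an arbitrary r ≥ 1, so T(r) = 7^r(2r + 1) - 1.
Then T(r+1) = T(r) + (7^r(12r + 20)) = (7^r(2r + 1) - 1) + (7^r(12r + 20)).
Simplifying, T(r+1) = 14·7^r·r + 21·7^r - 1 = 7^(r+1)(2(r+1) + 1) - 1,
which is the closed form with N = r+1.
This completes the induction.

T(N) = 7^N(2N + 1) - 1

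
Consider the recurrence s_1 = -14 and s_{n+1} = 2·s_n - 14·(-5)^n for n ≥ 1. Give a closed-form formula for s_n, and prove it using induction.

s_n = 2(-5)^n - 2^(n + 1)

Computing the first terms: s_1 = -14, s_2 = 42, s_3 = -266. This suggests s_n = 2(-5)^n - 2^(n + 1).
For the base case n = 1: the formula gives -14 = -14 = s_1.
Inductive step: assume the claim holds for n = r, so s_r = 2(-5)^r - 2^(r + 1).
Then s_{r+1} = 2·s_r - 14·(-5)^r = 2·(2(-5)^r - 2^(r + 1)) - 14·(-5)^r = 2(-5)^(r + 1) - 2^(r + 2) = 2(-5)^(r+1) - 2^((r+1) + 1),
which is the claimed formula at n = r+1.
Hence, by induction on n, the claim holds for every n ≥ 1.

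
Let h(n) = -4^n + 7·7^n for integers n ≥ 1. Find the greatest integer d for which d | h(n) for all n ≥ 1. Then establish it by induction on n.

d = 3

Computing the first values: h(1) = 45 and h(2) = 327; gcd(45, 327) = 3, so d ≤ 3.
We prove 3 | -4^n + 7·7^n for all n ≥ 1 by induction on n.
Base step (n = 1): h(1) = 45 = 3·(15), so 3 | h(1).
For the inductive step, assume it holds for an arbitrary m ≥ 1, i.e. 3 | h(m). Then
h(m+1) − 7·h(m) = (-4^(m+1) + 7·7^(m+1)) − 7·(-4^m + 7·7^m) = (-1)·4^m·(4 − 7) = (3)·4^m. Since 3 | h(m) by the inductive hypothesis, 3 | 7·h(m); and 3 | 3 since 3 = 3·1. Therefore 3 | h(m+1).
This completes the induction.
Therefore the largest such d is 3.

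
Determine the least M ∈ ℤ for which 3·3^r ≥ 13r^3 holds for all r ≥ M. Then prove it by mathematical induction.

At r = 6: 2187 < 2808, so the inequality fails and M ≥ 7. We prove 3·3^r ≥ 13r^3 for all r ≥ 7.
Base step (r = 7): 3·3^r = 6561 and 13r^3 = 4459, so 6561 ≥ 4459.
For the inductive step, assume it holds for an arbitrary p ≥ 7, so 3·3^p ≥ 13p^3.
Then 3·3^(p + 1) = 3·(3·3^p) ≥ 3·(13p^3).
Also, for p ≥ 7 we have 3·(13p^3) ≥ 13(p+1)^3, since 3 ≥ (1 + 1/p)^3 for all p ≥ 7.
Combining, 3·3^(p + 1) ≥ 13(p+1)^3.
This completes the induction.
Hence the smallest such M is 7.

M = 7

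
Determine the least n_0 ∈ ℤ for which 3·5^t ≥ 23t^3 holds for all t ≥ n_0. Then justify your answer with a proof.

At t = 3: 375 < 621, so the inequality fails and n_0 ≥ 4. We prove 3·5^t ≥ 23t^3 for all t ≥ 4.
Base step (t = 4): 3·5^t = 1875 and 23t^3 = 1472, so 1875 ≥ 1472.
Suppose the result is true for t = k, so 3·5^k ≥ 23k^3.
Then 3·5^(k + 1) = 5·(3·5^k) ≥ 5·(23k^3).
Also, for k ≥ 4 we have 5·(23k^3) ≥ 23(k+1)^3, since 5 ≥ (1 + 1/k)^3 for all k ≥ 4.
Combining, 3·5^(k + 1) ≥ 23(k+1)^3.
By the principle of mathematical induction, the result holds for all t ≥ 4.
Hence the smallest such n_0 is 4.

n_0 = 4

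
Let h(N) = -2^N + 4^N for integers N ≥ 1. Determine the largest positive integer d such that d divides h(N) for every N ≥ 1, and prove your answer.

d = 2

Computing the first values: h(1) = 2 and h(2) = 12; gcd(2, 12) = 2, so d ≤ 2.
We prove 2 | -2^N + 4^N for all N ≥ 1 by induction on N.
Base case (N = 1): h(1) = 2 = 2·(1), so 2 | h(1).
For the inductive step, assume it holds for an arbitrary r ≥ 1, i.e. 2 | h(r). Then
4^{r+1} − 2^{r+1} = 4·4^r − 2·2^r = 4·(4^r − 2^r) + (2)·2^r. The first term is divisible by 2 by the inductive hypothesis, and the second term (2)·2^r is divisible by 2 since 2 | 2. Hence 2 | h(r+1).
This completes the induction.
Therefore the largest such d is 2.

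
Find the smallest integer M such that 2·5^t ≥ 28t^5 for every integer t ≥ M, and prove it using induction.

At t = 8: 781250 < 917504, so the inequality fails and M ≥ 9. We prove 2·5^t ≥ 28t^5 for all t ≥ 9.
When t = 9: 2·5^t = 3906250 and 28t^5 = 1653372, so 3906250 ≥ 1653372.
Inductive step: suppose the statement holds for some i ≥ 9, so 2·5^i ≥ 28i^5.
Then 2·5^(i + 1) = 5·(2·5^i) ≥ 5·(28i^5).
Also, for i ≥ 9 we have 5·(28i^5) ≥ 28(i+1)^5, since 5 ≥ (1 + 1/i)^5 for all i ≥ 9.
Combining, 2·5^(i + 1) ≥ 28(i+1)^5.
By induction, the statement is established for all t ≥ 9.
Hence the smallest such M is 9.

M = 9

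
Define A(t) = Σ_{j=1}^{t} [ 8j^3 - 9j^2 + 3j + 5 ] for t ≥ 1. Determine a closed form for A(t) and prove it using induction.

A(t) = t(2t^3 + t^2 - t + 5)

We claim A(t) = t(2t^3 + t^2 - t + 5) for all t ≥ 1.
Base step (t = 1): A(1) = 7, and the closed form gives 7. They agree.
For the inductive step, assume it holds for an arbitrary j ≥ 1, so A(j) = j(2j^3 + j^2 - j + 5).
Then A(j+1) = A(j) + (8j^3 + 15j^2 + 9j + 7) = (j(2j^3 + j^2 - j + 5)) + (8j^3 + 15j^2 + 9j + 7).
Simplifying, A(j+1) = (j + 1)(2j^3 + 7j^2 + 7j + 7) = (j+1)(2(j+1)^3 + (j+1)^2 - (j+1) + 5),
which is the closed form with t = j+1.
By the principle of mathematical induction, the result holds for all t ≥ 1.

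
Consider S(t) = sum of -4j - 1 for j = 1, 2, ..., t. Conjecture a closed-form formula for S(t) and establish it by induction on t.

S(t) = -t(2t + 3)

We claim S(t) = -t(2t + 3) for all t ≥ 1.
Base step (t = 1): S(1) = -5, and the closed form gives -5. They agree.
For the inductive step, assume it holds for an arbitrary j ≥ 1, so S(j) = j(-2j - 3).
Then S(j+1) = S(j) + (-4j - 5) = (j(-2j - 3)) + (-4j - 5).
Simplifying, S(j+1) = -(j + 1)(2j + 5) = -(j+1)(2(j+1) + 3),
which is the closed form with t = j+1.
This completes the induction.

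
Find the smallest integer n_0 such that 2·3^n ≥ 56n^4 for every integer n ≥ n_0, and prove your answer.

At n = 12: 1062882 < 1161216, so the inequality fails and n_0 ≥ 13. We prove 2·3^n ≥ 56n^4 for all n ≥ 13.
When n = 13: 2·3^n = 3188646 and 56n^4 = 1599416, so 3188646 ≥ 1599416.
Suppose the result is true for n = r, so 2·3^r ≥ 56r^4.
Then 2·3^(r + 1) = 3·(2·3^r) ≥ 3·(56r^4).
Also, for r ≥ 13 we have 3·(56r^4) ≥ 56(r+1)^4, since 3 ≥ (1 + 1/r)^4 for all r ≥ 13.
Combining, 2·3^(r + 1) ≥ 56(r+1)^4.
Hence, by induction on n, the claim holds for every n ≥ 13.
Hence the smallest such n_0 is 13.

n_0 = 13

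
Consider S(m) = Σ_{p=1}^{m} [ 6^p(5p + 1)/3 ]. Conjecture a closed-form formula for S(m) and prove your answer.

S(m) = 2·6^m·m

We claim S(m) = 2·6^m·m for all m ≥ 1.
Base case (m = 1): S(1) = 12, and the closed form gives 12. They agree.
Suppose the result is true for m = p, so S(p) = 2·6^p·p.
Then S(p+1) = S(p) + (6^p(10p + 12)) = (2·6^p·p) + (6^p(10p + 12)).
Simplifying, S(p+1) = 12·6^p(p + 1) = 2·6^(p+1)·(p+1),
which is the closed form with m = p+1.
By the principle of mathematical induction, the result holds for all m ≥ 1.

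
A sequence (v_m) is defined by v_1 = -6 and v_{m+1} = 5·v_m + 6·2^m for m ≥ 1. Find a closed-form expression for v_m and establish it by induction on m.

v_m = -2^(m + 1) - 2·5^(m - 1)

Computing the first terms: v_1 = -6, v_2 = -18, v_3 = -66. This suggests v_m = -2^(m + 1) - 2·5^(m - 1).
Base case (m = 1): the formula gives -6 = -6 = v_1.
Inductive step: assume the claim holds for m = r, so v_r = -2^(r + 1) - 2·5^(r - 1).
Then v_{r+1} = 5·v_r + 6·2^r = 5·(-2^(r + 1) - 2·5^(r - 1)) + 6·2^r = -2^(r + 2) - 2·5^r = -2^((r+1) + 1) - 2·5^((r+1) - 1),
which is the claimed formula at m = r+1.
By the principle of mathematical induction, the result holds for all m ≥ 1.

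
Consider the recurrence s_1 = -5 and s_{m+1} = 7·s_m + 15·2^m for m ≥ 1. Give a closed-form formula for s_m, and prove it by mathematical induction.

s_m = -3·2^m + 7^(m - 1)

Computing the first terms: s_1 = -5, s_2 = -5, s_3 = 25. This suggests s_m = -3·2^m + 7^(m - 1).
Base case (m = 1): the formula gives -5 = -5 = s_1.
Inductive step: assume the claim holds for m = p, so s_p = -3·2^p + 7^(p - 1).
Then s_{p+1} = 7·s_p + 15·2^p = 7·(-3·2^p + 7^(p - 1)) + 15·2^p = -3·2^(p + 1) + 7^p = -3·2^(p+1) + 7^((p+1) - 1),
which is the claimed formula at m = p+1.
Hence, by induction on m, the claim holds for every m ≥ 1.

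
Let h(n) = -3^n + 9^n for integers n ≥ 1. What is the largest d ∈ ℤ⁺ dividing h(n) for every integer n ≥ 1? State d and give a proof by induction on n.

d = 6

Computing the first values: h(1) = 6 and h(2) = 72; gcd(6, 72) = 6, so d ≤ 6.
We prove 6 | -3^n + 9^n for all n ≥ 1 by induction on n.
For the base case n = 1: h(1) = 6 = 6·(1), so 6 | h(1).
Suppose the result is true for n = m, i.e. 6 | h(m). Then
9^{m+1} − 3^{m+1} = 9·9^m − 3·3^m = 9·(9^m − 3^m) + (6)·3^m. The first term is divisible by 6 by the inductive hypothesis, and the second term (6)·3^m is divisible by 6 since 6 | 6. Hence 6 | h(m+1).
This completes the induction.
Therefore the largest such d is 6.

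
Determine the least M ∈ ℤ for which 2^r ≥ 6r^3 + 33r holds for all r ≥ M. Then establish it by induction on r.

M = 15

At r = 14: 16384 < 16926, so the inequality fails and M ≥ 15. We prove 2^r ≥ 6r^3 + 33r for all r ≥ 15.
When r = 15: 2^r = 32768 and 6r^3 + 33r = 20745, so 32768 ≥ 20745.
Inductive step: assume the claim holds for r = k, so 2^k ≥ 6k^3 + 33k.
Then 2^(k + 1) = 2·(2^k) ≥ 2·(6k^3 + 33k).
Also, for k ≥ 15 we have 2·(6k^3 + 33k) ≥ 6(k+1)^3 + 33(k+1), since 2·(6k^3 + 33k) − (6(k+1)^3 + 33(k+1)) = 6k^3 - 18k^2 + 15k - 39, which is nonnegative for all k ≥ 15.
Combining, 2^(k + 1) ≥ 6(k+1)^3 + 33(k+1).
By the principle of mathematical induction, the result holds for all r ≥ 15.
Hence the smallest such M is 15.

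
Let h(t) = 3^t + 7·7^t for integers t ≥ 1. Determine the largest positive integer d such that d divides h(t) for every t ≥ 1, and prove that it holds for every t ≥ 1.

d = 4

Computing the first values: h(1) = 52 and h(2) = 352; gcd(52, 352) = 4, so d ≤ 4.
We prove 4 | 3^t + 7·7^t for all t ≥ 1 by induction on t.
For the base case t = 1: h(1) = 52 = 4·(13), so 4 | h(1).
For the inductive step, assume it holds for an arbitrary j ≥ 1, i.e. 4 | h(j). Then
h(j+1) − 7·h(j) = (3^(j+1) + 7·7^(j+1)) − 7·(3^j + 7·7^j) = (1)·3^j·(3 − 7) = (-4)·3^j. Since 4 | h(j) by the inductive hypothesis, 4 | 7·h(j); and 4 | -4 since -4 = 4·-1. Therefore 4 | h(j+1).
This completes the induction.
Therefore the largest such d is 4.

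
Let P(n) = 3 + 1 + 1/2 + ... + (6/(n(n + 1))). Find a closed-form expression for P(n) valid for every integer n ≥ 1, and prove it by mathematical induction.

P(n) = 6n/(n + 1)

We claim P(n) = 6n/(n + 1) for all n ≥ 1.
For the base case n = 1: P(1) = 3, and the closed form gives 3. They agree.
For the inductive step, assume it holds for an arbitrary k ≥ 1, so P(k) = 6k/(k + 1).
Then P(k+1) = P(k) + (6/((k + 1)(k + 2))) = (6k/(k + 1)) + (6/((k + 1)(k + 2))).
Simplifying, P(k+1) = 6(k + 1)/(k + 2) = 6(k+1)/((k+1) + 1),
which is the closed form with n = k+1.
By the principle of mathematical induction, the result holds for all n ≥ 1.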